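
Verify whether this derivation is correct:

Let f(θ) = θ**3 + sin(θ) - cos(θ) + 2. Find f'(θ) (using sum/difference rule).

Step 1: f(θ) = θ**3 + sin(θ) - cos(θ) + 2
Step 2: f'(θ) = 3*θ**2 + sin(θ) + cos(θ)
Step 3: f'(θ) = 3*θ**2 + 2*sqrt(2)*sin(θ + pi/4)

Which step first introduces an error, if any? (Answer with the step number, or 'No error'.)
Step 3

Step 3 is incorrect due to a wrong exponent.
The step shows: 3*θ**2 + 2*sqrt(2)*sin(θ + pi/4)
The correct value should be: 3*θ**2 + sqrt(2)*sin(θ + pi/4)

Explanation: The exponent 1/2 on 2 was incorrectly written as 3/2: the term sqrt(2)*sin(θ + pi/4) was incorrectly written as 2*sqrt(2)*sin(θ + pi/4)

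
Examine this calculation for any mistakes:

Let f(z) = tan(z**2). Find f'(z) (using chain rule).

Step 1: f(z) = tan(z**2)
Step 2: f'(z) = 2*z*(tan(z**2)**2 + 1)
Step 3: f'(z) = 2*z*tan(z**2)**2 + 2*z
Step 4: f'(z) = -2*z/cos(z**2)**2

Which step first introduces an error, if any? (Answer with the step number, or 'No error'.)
Step 4

Step 4 is incorrect due to a sign flip.
The step shows: -2*z/cos(z**2)**2
The correct value should be: 2*z/cos(z**2)**2

Explanation: The sign of the whole expression was flipped: the term 2*z/cos(z**2)**2 was incorrectly written as -2*z/cos(z**2)**2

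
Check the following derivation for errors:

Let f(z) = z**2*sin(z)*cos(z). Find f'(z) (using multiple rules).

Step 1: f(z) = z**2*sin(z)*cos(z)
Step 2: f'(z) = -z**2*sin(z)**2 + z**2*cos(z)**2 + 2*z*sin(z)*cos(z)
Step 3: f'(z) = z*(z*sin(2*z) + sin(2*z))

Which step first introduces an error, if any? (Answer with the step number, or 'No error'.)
Step 3

Step 3 is incorrect due to a wrong trig function.
The step shows: z*(z*sin(2*z) + sin(2*z))
The correct value should be: z*(z*cos(2*z) + sin(2*z))

Explanation: cos(2*z) was incorrectly written as sin(2*z): the term z*(z*cos(2*z) + sin(2*z)) was incorrectly written as z*(z*sin(2*z) + sin(2*z))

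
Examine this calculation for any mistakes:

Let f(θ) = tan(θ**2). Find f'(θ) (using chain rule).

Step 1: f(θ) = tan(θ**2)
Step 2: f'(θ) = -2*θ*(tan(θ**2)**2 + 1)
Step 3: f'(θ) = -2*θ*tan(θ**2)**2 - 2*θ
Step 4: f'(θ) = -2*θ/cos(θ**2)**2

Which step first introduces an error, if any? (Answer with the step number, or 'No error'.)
Step 2

Step 2 is incorrect due to a sign flip.
The step shows: -2*θ*(tan(θ**2)**2 + 1)
The correct value should be: 2*θ*(tan(θ**2)**2 + 1)

Explanation: The sign of the whole expression was flipped: the term 2*θ*(tan(θ**2)**2 + 1) was incorrectly written as -2*θ*(tan(θ**2)**2 + 1)
The later steps are derived from this incorrect expression, so the error originates in Step 2.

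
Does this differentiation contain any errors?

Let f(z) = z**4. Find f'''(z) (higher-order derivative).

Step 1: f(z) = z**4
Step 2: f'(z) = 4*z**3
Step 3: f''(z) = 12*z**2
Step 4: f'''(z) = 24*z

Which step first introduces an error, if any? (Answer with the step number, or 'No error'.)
No error

All steps in this derivation are correct.
The final answer f'''(z) = 24*z is valid.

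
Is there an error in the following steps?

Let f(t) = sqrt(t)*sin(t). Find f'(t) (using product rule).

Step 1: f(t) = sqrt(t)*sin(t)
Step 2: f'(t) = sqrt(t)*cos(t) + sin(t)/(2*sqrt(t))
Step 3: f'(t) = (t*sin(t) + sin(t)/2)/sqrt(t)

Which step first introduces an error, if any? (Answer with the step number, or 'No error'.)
Step 3

Step 3 is incorrect due to a wrong trig function.
The step shows: (t*sin(t) + sin(t)/2)/sqrt(t)
The correct value should be: (t*cos(t) + sin(t)/2)/sqrt(t)

Explanation: cos(t) was incorrectly written as sin(t): the term (t*cos(t) + sin(t)/2)/sqrt(t) was incorrectly written as (t*sin(t) + sin(t)/2)/sqrt(t)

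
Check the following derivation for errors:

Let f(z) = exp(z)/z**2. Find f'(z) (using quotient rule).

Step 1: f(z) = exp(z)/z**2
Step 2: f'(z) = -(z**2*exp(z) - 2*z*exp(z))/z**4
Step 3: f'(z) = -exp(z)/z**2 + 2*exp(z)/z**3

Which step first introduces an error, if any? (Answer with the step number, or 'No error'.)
Step 2

Step 2 is incorrect due to a sign flip.
The step shows: -(z**2*exp(z) - 2*z*exp(z))/z**4
The correct value should be: (z**2*exp(z) - 2*z*exp(z))/z**4

Explanation: The sign of the whole expression was flipped: the term (z**2*exp(z) - 2*z*exp(z))/z**4 was incorrectly written as -(z**2*exp(z) - 2*z*exp(z))/z**4
The later steps are derived from this incorrect expression, so the error originates in Step 2.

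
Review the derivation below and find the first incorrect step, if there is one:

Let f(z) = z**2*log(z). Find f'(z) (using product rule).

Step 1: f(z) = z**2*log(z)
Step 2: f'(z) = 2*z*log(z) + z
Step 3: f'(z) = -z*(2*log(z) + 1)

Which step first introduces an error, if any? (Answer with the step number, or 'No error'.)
Step 3

Step 3 is incorrect due to a sign flip.
The step shows: -z*(2*log(z) + 1)
The correct value should be: z*(2*log(z) + 1)

Explanation: The sign of the whole expression was flipped: the term z*(2*log(z) + 1) was incorrectly written as -z*(2*log(z) + 1)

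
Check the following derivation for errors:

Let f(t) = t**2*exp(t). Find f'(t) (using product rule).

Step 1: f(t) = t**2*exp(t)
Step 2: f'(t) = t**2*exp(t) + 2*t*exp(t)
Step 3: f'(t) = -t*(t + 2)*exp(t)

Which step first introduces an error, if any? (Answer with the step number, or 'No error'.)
Step 3

Step 3 is incorrect due to a sign flip.
The step shows: -t*(t + 2)*exp(t)
The correct value should be: t*(t + 2)*exp(t)

Explanation: The sign of the whole expression was flipped: the term t*(t + 2)*exp(t) was incorrectly written as -t*(t + 2)*exp(t)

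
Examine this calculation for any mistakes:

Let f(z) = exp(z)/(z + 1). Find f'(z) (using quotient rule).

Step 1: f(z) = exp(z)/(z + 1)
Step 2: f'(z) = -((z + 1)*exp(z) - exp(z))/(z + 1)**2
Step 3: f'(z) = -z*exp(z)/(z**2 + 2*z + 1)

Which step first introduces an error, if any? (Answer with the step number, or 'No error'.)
Step 2

Step 2 is incorrect due to a sign flip.
The step shows: -((z + 1)*exp(z) - exp(z))/(z + 1)**2
The correct value should be: ((z + 1)*exp(z) - exp(z))/(z + 1)**2

Explanation: The sign of the whole expression was flipped: the term ((z + 1)*exp(z) - exp(z))/(z + 1)**2 was incorrectly written as -((z + 1)*exp(z) - exp(z))/(z + 1)**2
The later steps are derived from this incorrect expression, so the error originates in Step 2.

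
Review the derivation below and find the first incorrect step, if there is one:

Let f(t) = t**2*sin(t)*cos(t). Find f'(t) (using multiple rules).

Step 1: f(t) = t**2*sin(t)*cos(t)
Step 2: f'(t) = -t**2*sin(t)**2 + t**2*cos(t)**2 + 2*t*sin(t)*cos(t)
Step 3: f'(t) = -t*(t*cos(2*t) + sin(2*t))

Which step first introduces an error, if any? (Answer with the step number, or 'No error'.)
Step 3

Step 3 is incorrect due to a sign flip.
The step shows: -t*(t*cos(2*t) + sin(2*t))
The correct value should be: t*(t*cos(2*t) + sin(2*t))

Explanation: The sign of the whole expression was flipped: the term t*(t*cos(2*t) + sin(2*t)) was incorrectly written as -t*(t*cos(2*t) + sin(2*t))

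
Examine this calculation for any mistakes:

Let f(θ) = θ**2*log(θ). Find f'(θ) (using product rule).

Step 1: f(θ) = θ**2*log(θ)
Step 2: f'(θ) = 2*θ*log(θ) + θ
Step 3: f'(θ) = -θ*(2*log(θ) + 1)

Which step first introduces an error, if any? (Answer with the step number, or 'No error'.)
Step 3

Step 3 is incorrect due to a sign flip.
The step shows: -θ*(2*log(θ) + 1)
The correct value should be: θ*(2*log(θ) + 1)

Explanation: The sign of the whole expression was flipped: the term θ*(2*log(θ) + 1) was incorrectly written as -θ*(2*log(θ) + 1)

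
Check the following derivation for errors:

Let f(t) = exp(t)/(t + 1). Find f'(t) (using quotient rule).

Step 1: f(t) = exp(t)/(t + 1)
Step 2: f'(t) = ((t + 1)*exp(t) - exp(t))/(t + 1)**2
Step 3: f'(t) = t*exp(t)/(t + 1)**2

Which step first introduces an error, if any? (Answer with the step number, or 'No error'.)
No error

All steps in this derivation are correct.
The final answer f'(t) = t*exp(t)/(t + 1)**2 is valid.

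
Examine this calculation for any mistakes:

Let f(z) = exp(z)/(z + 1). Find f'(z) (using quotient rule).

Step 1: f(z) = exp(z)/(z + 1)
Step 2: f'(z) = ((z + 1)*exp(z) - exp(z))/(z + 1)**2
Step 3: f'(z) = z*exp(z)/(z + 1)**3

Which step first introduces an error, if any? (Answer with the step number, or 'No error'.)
Step 3

Step 3 is incorrect due to a wrong exponent.
The step shows: z*exp(z)/(z + 1)**3
The correct value should be: z*exp(z)/(z + 1)**2

Explanation: The exponent -2 on z + 1 was incorrectly written as -3: the term z*exp(z)/(z + 1)**2 was incorrectly written as z*exp(z)/(z + 1)**3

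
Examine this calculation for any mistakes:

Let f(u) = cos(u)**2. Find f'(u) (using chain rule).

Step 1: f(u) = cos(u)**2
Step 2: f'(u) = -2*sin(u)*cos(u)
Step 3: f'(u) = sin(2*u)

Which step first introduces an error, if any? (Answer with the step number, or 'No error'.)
Step 3

Step 3 is incorrect due to a sign flip.
The step shows: sin(2*u)
The correct value should be: -sin(2*u)

Explanation: The sign of the whole expression was flipped: the term -sin(2*u) was incorrectly written as sin(2*u)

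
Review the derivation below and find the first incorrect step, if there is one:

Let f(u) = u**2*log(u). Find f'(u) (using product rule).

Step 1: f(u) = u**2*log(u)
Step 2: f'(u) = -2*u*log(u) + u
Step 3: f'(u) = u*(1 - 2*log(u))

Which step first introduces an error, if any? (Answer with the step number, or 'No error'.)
Step 2

Step 2 is incorrect due to a sign flip.
The step shows: -2*u*log(u) + u
The correct value should be: 2*u*log(u) + u

Explanation: The sign of one term was flipped: the term 2*u*log(u) was incorrectly written as -2*u*log(u)
The later steps are derived from this incorrect expression, so the error originates in Step 2.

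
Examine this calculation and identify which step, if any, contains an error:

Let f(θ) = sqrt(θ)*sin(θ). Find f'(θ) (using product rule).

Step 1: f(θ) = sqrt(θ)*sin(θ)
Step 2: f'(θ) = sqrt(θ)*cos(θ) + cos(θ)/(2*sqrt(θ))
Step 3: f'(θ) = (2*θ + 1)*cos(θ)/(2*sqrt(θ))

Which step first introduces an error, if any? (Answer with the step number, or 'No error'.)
Step 2

Step 2 is incorrect due to a wrong trig function.
The step shows: sqrt(θ)*cos(θ) + cos(θ)/(2*sqrt(θ))
The correct value should be: sqrt(θ)*cos(θ) + sin(θ)/(2*sqrt(θ))

Explanation: sin(θ) was incorrectly written as cos(θ): the term sin(θ)/(2*sqrt(θ)) was incorrectly written as cos(θ)/(2*sqrt(θ))
The later steps are derived from this incorrect expression, so the error originates in Step 2.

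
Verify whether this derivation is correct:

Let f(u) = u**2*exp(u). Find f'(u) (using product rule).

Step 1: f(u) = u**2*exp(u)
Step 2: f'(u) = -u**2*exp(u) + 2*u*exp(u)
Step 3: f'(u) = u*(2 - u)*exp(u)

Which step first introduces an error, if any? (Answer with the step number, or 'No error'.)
Step 2

Step 2 is incorrect due to a sign flip.
The step shows: -u**2*exp(u) + 2*u*exp(u)
The correct value should be: u**2*exp(u) + 2*u*exp(u)

Explanation: The sign of one term was flipped: the term u**2*exp(u) was incorrectly written as -u**2*exp(u)
The later steps are derived from this incorrect expression, so the error originates in Step 2.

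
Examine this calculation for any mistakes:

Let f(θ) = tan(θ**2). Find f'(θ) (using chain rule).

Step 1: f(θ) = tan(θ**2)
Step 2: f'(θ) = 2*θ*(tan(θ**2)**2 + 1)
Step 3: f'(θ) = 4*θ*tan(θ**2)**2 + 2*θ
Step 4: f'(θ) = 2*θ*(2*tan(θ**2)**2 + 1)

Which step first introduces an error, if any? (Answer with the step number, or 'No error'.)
Step 3

Step 3 is incorrect due to a wrong coefficient.
The step shows: 4*θ*tan(θ**2)**2 + 2*θ
The correct value should be: 2*θ*tan(θ**2)**2 + 2*θ

Explanation: The coefficient 2 was incorrectly written as 4: the term 2*θ*tan(θ**2)**2 was incorrectly written as 4*θ*tan(θ**2)**2
The later steps are derived from this incorrect expression, so the error originates in Step 3.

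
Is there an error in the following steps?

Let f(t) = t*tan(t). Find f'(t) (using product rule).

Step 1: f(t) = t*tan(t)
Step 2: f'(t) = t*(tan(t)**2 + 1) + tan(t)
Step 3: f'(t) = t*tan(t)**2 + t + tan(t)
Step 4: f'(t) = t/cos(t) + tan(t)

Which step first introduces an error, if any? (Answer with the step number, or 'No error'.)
Step 4

Step 4 is incorrect due to a wrong exponent.
The step shows: t/cos(t) + tan(t)
The correct value should be: t/cos(t)**2 + tan(t)

Explanation: The exponent -2 on cos(t) was incorrectly written as -1: the term t/cos(t)**2 was incorrectly written as t/cos(t)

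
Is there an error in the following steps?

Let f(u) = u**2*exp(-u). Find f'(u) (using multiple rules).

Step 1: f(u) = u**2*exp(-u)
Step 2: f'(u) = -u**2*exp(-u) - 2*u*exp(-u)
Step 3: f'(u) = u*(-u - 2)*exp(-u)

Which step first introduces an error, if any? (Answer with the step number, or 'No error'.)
Step 2

Step 2 is incorrect due to a sign flip.
The step shows: -u**2*exp(-u) - 2*u*exp(-u)
The correct value should be: -u**2*exp(-u) + 2*u*exp(-u)

Explanation: The sign of one term was flipped: the term 2*u*exp(-u) was incorrectly written as -2*u*exp(-u)
The later steps are derived from this incorrect expression, so the error originates in Step 2.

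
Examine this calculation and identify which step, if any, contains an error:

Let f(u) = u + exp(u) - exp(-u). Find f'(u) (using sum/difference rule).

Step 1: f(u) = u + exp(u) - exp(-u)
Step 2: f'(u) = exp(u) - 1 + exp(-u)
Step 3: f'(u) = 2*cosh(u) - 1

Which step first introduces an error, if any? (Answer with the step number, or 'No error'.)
Step 2

Step 2 is incorrect due to a sign flip.
The step shows: exp(u) - 1 + exp(-u)
The correct value should be: exp(u) + 1 + exp(-u)

Explanation: The sign of one term was flipped: the term 1 was incorrectly written as -1
The later steps are derived from this incorrect expression, so the error originates in Step 2.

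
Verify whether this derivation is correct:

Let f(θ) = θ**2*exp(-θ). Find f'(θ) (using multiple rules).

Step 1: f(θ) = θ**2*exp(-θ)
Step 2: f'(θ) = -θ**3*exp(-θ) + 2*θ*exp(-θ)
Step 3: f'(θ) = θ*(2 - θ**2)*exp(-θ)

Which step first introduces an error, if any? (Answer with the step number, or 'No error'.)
Step 2

Step 2 is incorrect due to a wrong exponent.
The step shows: -θ**3*exp(-θ) + 2*θ*exp(-θ)
The correct value should be: -θ**2*exp(-θ) + 2*θ*exp(-θ)

Explanation: The exponent 2 on θ was incorrectly written as 3: the term -θ**2*exp(-θ) was incorrectly written as -θ**3*exp(-θ)
The later steps are derived from this incorrect expression, so the error originates in Step 2.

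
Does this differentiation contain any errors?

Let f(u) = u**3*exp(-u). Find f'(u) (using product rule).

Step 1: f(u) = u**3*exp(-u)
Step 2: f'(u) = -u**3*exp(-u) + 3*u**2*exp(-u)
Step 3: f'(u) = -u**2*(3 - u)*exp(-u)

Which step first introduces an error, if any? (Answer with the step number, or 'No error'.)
Step 3

Step 3 is incorrect due to a sign flip.
The step shows: -u**2*(3 - u)*exp(-u)
The correct value should be: u**2*(3 - u)*exp(-u)

Explanation: The sign of the whole expression was flipped: the term u**2*(3 - u)*exp(-u) was incorrectly written as -u**2*(3 - u)*exp(-u)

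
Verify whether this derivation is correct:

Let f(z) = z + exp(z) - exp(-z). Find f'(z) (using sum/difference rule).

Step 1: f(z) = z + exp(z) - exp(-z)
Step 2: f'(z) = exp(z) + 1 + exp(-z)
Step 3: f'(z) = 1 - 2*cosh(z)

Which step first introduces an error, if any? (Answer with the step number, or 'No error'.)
Step 3

Step 3 is incorrect due to a sign flip.
The step shows: 1 - 2*cosh(z)
The correct value should be: 2*cosh(z) + 1

Explanation: The sign of one term was flipped: the term 2*cosh(z) was incorrectly written as -2*cosh(z)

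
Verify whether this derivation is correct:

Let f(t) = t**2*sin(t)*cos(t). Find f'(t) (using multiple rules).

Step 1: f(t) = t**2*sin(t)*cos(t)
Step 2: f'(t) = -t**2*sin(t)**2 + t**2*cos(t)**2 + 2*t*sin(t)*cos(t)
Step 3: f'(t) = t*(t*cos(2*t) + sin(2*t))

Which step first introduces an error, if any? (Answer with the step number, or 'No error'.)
No error

All steps in this derivation are correct.
The final answer f'(t) = t*(t*cos(2*t) + sin(2*t)) is valid.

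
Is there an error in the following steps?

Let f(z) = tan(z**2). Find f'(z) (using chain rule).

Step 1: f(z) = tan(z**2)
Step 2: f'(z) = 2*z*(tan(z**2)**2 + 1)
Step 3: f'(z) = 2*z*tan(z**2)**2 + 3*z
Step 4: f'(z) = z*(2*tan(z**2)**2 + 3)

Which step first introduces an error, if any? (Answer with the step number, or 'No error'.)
Step 3

Step 3 is incorrect due to a wrong coefficient.
The step shows: 2*z*tan(z**2)**2 + 3*z
The correct value should be: 2*z*tan(z**2)**2 + 2*z

Explanation: The coefficient 2 was incorrectly written as 3: the term 2*z was incorrectly written as 3*z
The later steps are derived from this incorrect expression, so the error originates in Step 3.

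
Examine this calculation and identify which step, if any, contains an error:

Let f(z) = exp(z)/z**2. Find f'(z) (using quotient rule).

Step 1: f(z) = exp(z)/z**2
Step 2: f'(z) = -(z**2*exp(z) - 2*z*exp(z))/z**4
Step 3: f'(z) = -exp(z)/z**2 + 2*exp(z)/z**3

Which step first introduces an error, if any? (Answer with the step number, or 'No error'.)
Step 2

Step 2 is incorrect due to a sign flip.
The step shows: -(z**2*exp(z) - 2*z*exp(z))/z**4
The correct value should be: (z**2*exp(z) - 2*z*exp(z))/z**4

Explanation: The sign of the whole expression was flipped: the term (z**2*exp(z) - 2*z*exp(z))/z**4 was incorrectly written as -(z**2*exp(z) - 2*z*exp(z))/z**4
The later steps are derived from this incorrect expression, so the error originates in Step 2.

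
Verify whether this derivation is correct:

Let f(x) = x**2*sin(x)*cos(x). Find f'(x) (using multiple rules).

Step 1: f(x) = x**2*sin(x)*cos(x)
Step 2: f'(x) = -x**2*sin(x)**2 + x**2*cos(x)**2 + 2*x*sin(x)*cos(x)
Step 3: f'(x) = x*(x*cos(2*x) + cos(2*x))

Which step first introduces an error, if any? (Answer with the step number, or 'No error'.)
Step 3

Step 3 is incorrect due to a wrong trig function.
The step shows: x*(x*cos(2*x) + cos(2*x))
The correct value should be: x*(x*cos(2*x) + sin(2*x))

Explanation: sin(2*x) was incorrectly written as cos(2*x): the term x*(x*cos(2*x) + sin(2*x)) was incorrectly written as x*(x*cos(2*x) + cos(2*x))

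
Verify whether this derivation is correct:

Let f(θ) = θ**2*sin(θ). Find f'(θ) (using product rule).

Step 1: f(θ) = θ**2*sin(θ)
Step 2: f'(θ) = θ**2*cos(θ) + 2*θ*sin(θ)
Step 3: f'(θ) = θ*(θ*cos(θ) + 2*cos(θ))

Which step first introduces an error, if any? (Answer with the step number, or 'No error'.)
Step 3

Step 3 is incorrect due to a wrong trig function.
The step shows: θ*(θ*cos(θ) + 2*cos(θ))
The correct value should be: θ*(θ*cos(θ) + 2*sin(θ))

Explanation: sin(θ) was incorrectly written as cos(θ): the term θ*(θ*cos(θ) + 2*sin(θ)) was incorrectly written as θ*(θ*cos(θ) + 2*cos(θ))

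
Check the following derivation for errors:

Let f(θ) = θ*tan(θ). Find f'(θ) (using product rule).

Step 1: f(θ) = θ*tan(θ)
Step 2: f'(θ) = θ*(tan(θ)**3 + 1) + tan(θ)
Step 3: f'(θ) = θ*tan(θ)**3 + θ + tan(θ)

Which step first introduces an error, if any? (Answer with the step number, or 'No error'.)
Step 2

Step 2 is incorrect due to a wrong exponent.
The step shows: θ*(tan(θ)**3 + 1) + tan(θ)
The correct value should be: θ*(tan(θ)**2 + 1) + tan(θ)

Explanation: The exponent 2 on tan(θ) was incorrectly written as 3: the term θ*(tan(θ)**2 + 1) was incorrectly written as θ*(tan(θ)**3 + 1)
The later steps are derived from this incorrect expression, so the error originates in Step 2.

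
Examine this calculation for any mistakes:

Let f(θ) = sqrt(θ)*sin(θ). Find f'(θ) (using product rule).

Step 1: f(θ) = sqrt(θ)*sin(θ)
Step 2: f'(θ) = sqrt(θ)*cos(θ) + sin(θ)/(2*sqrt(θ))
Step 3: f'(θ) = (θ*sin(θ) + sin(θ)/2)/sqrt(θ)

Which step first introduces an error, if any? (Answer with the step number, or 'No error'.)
Step 3

Step 3 is incorrect due to a wrong trig function.
The step shows: (θ*sin(θ) + sin(θ)/2)/sqrt(θ)
The correct value should be: (θ*cos(θ) + sin(θ)/2)/sqrt(θ)

Explanation: cos(θ) was incorrectly written as sin(θ): the term (θ*cos(θ) + sin(θ)/2)/sqrt(θ) was incorrectly written as (θ*sin(θ) + sin(θ)/2)/sqrt(θ)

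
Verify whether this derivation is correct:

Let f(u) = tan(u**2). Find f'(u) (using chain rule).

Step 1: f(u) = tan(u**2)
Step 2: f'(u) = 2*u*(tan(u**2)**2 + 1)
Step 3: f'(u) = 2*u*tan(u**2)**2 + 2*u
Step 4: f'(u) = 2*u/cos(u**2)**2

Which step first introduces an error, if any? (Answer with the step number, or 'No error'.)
No error

All steps in this derivation are correct.
The final answer f'(u) = 2*u/cos(u**2)**2 is valid.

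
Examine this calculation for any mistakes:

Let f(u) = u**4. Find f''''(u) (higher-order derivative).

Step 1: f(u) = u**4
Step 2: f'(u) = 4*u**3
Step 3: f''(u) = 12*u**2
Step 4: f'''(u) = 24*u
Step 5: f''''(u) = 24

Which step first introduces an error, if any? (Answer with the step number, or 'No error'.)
No error

All steps in this derivation are correct.
The final answer f''''(u) = 24 is valid.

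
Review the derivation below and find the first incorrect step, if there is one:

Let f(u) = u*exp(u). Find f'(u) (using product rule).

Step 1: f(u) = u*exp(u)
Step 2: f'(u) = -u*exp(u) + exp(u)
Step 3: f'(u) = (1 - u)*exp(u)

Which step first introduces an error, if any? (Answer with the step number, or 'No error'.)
Step 2

Step 2 is incorrect due to a sign flip.
The step shows: -u*exp(u) + exp(u)
The correct value should be: u*exp(u) + exp(u)

Explanation: The sign of one term was flipped: the term u*exp(u) was incorrectly written as -u*exp(u)
The later steps are derived from this incorrect expression, so the error originates in Step 2.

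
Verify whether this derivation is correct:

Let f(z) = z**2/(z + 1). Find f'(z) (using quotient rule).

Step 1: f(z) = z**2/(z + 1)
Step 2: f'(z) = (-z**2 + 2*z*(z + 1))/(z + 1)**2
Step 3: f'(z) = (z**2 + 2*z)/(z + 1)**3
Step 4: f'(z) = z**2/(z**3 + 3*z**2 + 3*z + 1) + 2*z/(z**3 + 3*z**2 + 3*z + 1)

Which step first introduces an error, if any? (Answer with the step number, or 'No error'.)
Step 3

Step 3 is incorrect due to a wrong exponent.
The step shows: (z**2 + 2*z)/(z + 1)**3
The correct value should be: (z**2 + 2*z)/(z + 1)**2

Explanation: The exponent -2 on z + 1 was incorrectly written as -3: the term (z**2 + 2*z)/(z + 1)**2 was incorrectly written as (z**2 + 2*z)/(z + 1)**3
The later steps are derived from this incorrect expression, so the error originates in Step 3.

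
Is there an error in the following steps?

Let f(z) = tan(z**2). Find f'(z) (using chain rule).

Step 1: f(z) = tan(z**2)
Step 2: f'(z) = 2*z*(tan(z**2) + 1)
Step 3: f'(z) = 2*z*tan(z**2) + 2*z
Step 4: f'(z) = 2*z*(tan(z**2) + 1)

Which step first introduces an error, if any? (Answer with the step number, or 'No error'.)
Step 2

Step 2 is incorrect due to a wrong exponent.
The step shows: 2*z*(tan(z**2) + 1)
The correct value should be: 2*z*(tan(z**2)**2 + 1)

Explanation: The exponent 2 on tan(z**2) was incorrectly written as 1: the term 2*z*(tan(z**2)**2 + 1) was incorrectly written as 2*z*(tan(z**2) + 1)
The later steps are derived from this incorrect expression, so the error originates in Step 2.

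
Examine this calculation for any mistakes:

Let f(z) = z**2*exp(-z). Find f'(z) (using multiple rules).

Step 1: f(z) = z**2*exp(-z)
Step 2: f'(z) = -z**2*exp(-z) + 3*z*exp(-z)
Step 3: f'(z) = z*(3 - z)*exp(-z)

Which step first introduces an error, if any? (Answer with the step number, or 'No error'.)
Step 2

Step 2 is incorrect due to a wrong coefficient.
The step shows: -z**2*exp(-z) + 3*z*exp(-z)
The correct value should be: -z**2*exp(-z) + 2*z*exp(-z)

Explanation: The coefficient 2 was incorrectly written as 3: the term 2*z*exp(-z) was incorrectly written as 3*z*exp(-z)
The later steps are derived from this incorrect expression, so the error originates in Step 2.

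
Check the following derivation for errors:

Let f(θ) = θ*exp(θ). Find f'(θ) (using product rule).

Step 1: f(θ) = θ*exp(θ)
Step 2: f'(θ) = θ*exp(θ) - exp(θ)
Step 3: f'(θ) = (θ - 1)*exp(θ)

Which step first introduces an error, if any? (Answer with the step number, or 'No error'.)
Step 2

Step 2 is incorrect due to a sign flip.
The step shows: θ*exp(θ) - exp(θ)
The correct value should be: θ*exp(θ) + exp(θ)

Explanation: The sign of one term was flipped: the term exp(θ) was incorrectly written as -exp(θ)
The later steps are derived from this incorrect expression, so the error originates in Step 2.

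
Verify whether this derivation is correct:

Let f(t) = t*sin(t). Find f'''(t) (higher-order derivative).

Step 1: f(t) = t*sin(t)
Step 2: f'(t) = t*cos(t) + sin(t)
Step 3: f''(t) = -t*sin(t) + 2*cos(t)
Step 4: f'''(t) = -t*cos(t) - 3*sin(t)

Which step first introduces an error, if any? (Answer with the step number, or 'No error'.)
No error

All steps in this derivation are correct.
The final answer f'''(t) = -t*cos(t) - 3*sin(t) is valid.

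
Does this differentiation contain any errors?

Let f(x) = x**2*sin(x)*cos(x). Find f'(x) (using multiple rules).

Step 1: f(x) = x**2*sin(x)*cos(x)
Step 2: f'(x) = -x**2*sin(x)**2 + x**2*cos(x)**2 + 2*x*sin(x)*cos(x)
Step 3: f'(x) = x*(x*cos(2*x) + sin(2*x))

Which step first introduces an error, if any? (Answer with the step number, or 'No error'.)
No error

All steps in this derivation are correct.
The final answer f'(x) = x*(x*cos(2*x) + sin(2*x)) is valid.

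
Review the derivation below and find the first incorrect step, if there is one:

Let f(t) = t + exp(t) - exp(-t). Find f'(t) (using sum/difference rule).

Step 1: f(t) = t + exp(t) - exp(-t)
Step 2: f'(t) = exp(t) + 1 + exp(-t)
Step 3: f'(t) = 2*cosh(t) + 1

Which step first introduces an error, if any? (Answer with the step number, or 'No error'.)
No error

All steps in this derivation are correct.
The final answer f'(t) = 2*cosh(t) + 1 is valid.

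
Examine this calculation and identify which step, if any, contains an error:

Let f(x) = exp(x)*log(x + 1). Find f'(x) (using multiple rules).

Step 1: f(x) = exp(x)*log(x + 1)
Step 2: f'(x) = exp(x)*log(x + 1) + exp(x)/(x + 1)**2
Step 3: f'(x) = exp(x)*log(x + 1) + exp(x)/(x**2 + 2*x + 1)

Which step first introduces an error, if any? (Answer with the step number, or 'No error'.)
Step 2

Step 2 is incorrect due to a wrong exponent.
The step shows: exp(x)*log(x + 1) + exp(x)/(x + 1)**2
The correct value should be: exp(x)*log(x + 1) + exp(x)/(x + 1)

Explanation: The exponent -1 on x + 1 was incorrectly written as -2: the term exp(x)/(x + 1) was incorrectly written as exp(x)/(x + 1)**2
The later steps are derived from this incorrect expression, so the error originates in Step 2.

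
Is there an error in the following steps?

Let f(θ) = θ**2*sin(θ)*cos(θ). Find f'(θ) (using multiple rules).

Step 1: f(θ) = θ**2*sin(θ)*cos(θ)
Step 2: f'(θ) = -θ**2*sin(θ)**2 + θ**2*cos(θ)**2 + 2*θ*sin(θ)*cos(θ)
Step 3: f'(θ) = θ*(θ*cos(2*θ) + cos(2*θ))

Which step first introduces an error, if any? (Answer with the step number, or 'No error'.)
Step 3

Step 3 is incorrect due to a wrong trig function.
The step shows: θ*(θ*cos(2*θ) + cos(2*θ))
The correct value should be: θ*(θ*cos(2*θ) + sin(2*θ))

Explanation: sin(2*θ) was incorrectly written as cos(2*θ): the term θ*(θ*cos(2*θ) + sin(2*θ)) was incorrectly written as θ*(θ*cos(2*θ) + cos(2*θ))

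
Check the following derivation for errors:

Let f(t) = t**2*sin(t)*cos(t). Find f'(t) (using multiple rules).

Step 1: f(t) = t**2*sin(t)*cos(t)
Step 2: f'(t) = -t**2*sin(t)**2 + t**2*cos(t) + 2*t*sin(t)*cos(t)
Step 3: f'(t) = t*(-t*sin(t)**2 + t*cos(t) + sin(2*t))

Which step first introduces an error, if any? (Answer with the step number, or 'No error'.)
Step 2

Step 2 is incorrect due to a wrong exponent.
The step shows: -t**2*sin(t)**2 + t**2*cos(t) + 2*t*sin(t)*cos(t)
The correct value should be: -t**2*sin(t)**2 + t**2*cos(t)**2 + 2*t*sin(t)*cos(t)

Explanation: The exponent 2 on cos(t) was incorrectly written as 1: the term t**2*cos(t)**2 was incorrectly written as t**2*cos(t)
The later steps are derived from this incorrect expression, so the error originates in Step 2.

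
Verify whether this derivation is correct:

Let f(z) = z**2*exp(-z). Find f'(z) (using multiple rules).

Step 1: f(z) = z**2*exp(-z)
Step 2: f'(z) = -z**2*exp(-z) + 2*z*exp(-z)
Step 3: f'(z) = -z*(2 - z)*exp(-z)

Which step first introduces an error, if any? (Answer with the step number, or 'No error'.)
Step 3

Step 3 is incorrect due to a sign flip.
The step shows: -z*(2 - z)*exp(-z)
The correct value should be: z*(2 - z)*exp(-z)

Explanation: The sign of the whole expression was flipped: the term z*(2 - z)*exp(-z) was incorrectly written as -z*(2 - z)*exp(-z)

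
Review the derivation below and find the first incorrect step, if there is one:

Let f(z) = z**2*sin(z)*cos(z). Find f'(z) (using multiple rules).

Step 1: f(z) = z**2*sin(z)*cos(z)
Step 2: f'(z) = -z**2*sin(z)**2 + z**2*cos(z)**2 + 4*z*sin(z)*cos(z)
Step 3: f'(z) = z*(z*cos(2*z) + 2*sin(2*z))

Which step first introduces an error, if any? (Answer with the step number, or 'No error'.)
Step 2

Step 2 is incorrect due to a wrong coefficient.
The step shows: -z**2*sin(z)**2 + z**2*cos(z)**2 + 4*z*sin(z)*cos(z)
The correct value should be: -z**2*sin(z)**2 + z**2*cos(z)**2 + 2*z*sin(z)*cos(z)

Explanation: The coefficient 2 was incorrectly written as 4: the term 2*z*sin(z)*cos(z) was incorrectly written as 4*z*sin(z)*cos(z)
The later steps are derived from this incorrect expression, so the error originates in Step 2.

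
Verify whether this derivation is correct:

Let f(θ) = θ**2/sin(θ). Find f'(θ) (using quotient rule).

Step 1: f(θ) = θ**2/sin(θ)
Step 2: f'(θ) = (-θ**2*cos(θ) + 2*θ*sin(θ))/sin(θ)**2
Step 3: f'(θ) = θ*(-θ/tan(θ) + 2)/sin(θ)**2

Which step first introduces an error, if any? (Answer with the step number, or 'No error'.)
Step 3

Step 3 is incorrect due to a wrong exponent.
The step shows: θ*(-θ/tan(θ) + 2)/sin(θ)**2
The correct value should be: θ*(-θ/tan(θ) + 2)/sin(θ)

Explanation: The exponent -1 on sin(θ) was incorrectly written as -2: the term θ*(-θ/tan(θ) + 2)/sin(θ) was incorrectly written as θ*(-θ/tan(θ) + 2)/sin(θ)**2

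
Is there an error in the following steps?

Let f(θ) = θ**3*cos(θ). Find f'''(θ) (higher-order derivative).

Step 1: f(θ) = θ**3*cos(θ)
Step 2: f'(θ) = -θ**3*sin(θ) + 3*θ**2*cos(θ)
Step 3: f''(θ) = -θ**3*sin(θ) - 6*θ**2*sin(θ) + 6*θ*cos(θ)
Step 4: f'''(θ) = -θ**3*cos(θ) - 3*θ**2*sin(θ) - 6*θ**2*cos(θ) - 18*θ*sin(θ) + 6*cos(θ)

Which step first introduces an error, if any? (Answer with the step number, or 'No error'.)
Step 3

Step 3 is incorrect due to a wrong trig function.
The step shows: -θ**3*sin(θ) - 6*θ**2*sin(θ) + 6*θ*cos(θ)
The correct value should be: -θ**3*cos(θ) - 6*θ**2*sin(θ) + 6*θ*cos(θ)

Explanation: cos(θ) was incorrectly written as sin(θ): the term -θ**3*cos(θ) was incorrectly written as -θ**3*sin(θ)
The later steps are derived from this incorrect expression, so the error originates in Step 3.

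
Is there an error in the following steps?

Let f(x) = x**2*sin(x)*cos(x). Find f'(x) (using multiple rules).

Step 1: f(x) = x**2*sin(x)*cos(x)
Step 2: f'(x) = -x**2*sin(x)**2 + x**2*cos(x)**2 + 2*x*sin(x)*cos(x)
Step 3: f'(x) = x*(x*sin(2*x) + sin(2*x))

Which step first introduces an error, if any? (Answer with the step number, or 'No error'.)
Step 3

Step 3 is incorrect due to a wrong trig function.
The step shows: x*(x*sin(2*x) + sin(2*x))
The correct value should be: x*(x*cos(2*x) + sin(2*x))

Explanation: cos(2*x) was incorrectly written as sin(2*x): the term x*(x*cos(2*x) + sin(2*x)) was incorrectly written as x*(x*sin(2*x) + sin(2*x))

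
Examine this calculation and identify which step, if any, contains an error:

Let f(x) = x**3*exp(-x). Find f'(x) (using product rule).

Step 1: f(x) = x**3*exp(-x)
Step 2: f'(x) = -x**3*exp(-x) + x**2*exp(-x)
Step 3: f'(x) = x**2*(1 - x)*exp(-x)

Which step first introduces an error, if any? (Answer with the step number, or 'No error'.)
Step 2

Step 2 is incorrect due to a wrong coefficient.
The step shows: -x**3*exp(-x) + x**2*exp(-x)
The correct value should be: -x**3*exp(-x) + 3*x**2*exp(-x)

Explanation: The coefficient 3 was incorrectly written as 1: the term 3*x**2*exp(-x) was incorrectly written as x**2*exp(-x)
The later steps are derived from this incorrect expression, so the error originates in Step 2.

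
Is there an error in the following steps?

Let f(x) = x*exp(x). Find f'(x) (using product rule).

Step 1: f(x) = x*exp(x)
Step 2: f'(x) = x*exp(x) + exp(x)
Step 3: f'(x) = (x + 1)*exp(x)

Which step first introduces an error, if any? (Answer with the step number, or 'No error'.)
No error

All steps in this derivation are correct.
The final answer f'(x) = (x + 1)*exp(x) is valid.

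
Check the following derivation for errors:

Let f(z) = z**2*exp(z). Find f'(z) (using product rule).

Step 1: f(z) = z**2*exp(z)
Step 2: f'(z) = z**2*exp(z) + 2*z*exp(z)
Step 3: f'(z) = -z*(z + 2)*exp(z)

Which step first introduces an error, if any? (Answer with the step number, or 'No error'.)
Step 3

Step 3 is incorrect due to a sign flip.
The step shows: -z*(z + 2)*exp(z)
The correct value should be: z*(z + 2)*exp(z)

Explanation: The sign of the whole expression was flipped: the term z*(z + 2)*exp(z) was incorrectly written as -z*(z + 2)*exp(z)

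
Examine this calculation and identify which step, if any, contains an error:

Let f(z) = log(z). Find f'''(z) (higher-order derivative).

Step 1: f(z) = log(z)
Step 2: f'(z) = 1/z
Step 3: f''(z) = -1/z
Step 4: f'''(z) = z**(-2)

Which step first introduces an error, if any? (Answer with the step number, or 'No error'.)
Step 3

Step 3 is incorrect due to a wrong exponent.
The step shows: -1/z
The correct value should be: -1/z**2

Explanation: The exponent -2 on z was incorrectly written as -1: the term -1/z**2 was incorrectly written as -1/z
The later steps are derived from this incorrect expression, so the error originates in Step 3.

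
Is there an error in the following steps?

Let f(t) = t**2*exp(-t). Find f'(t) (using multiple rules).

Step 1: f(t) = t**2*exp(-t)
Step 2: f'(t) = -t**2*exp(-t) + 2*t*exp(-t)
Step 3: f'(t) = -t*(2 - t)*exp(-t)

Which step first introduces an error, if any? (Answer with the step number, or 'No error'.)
Step 3

Step 3 is incorrect due to a sign flip.
The step shows: -t*(2 - t)*exp(-t)
The correct value should be: t*(2 - t)*exp(-t)

Explanation: The sign of the whole expression was flipped: the term t*(2 - t)*exp(-t) was incorrectly written as -t*(2 - t)*exp(-t)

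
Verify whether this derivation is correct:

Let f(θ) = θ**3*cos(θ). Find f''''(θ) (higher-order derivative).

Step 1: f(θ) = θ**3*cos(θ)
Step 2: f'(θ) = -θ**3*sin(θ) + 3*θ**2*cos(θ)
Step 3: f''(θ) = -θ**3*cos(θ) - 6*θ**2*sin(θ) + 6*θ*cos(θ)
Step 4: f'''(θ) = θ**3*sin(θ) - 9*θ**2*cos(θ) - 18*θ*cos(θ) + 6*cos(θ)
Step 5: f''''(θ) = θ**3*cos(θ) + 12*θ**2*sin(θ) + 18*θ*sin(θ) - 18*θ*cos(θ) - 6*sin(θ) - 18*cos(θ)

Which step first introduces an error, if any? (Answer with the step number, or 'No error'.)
Step 4

Step 4 is incorrect due to a wrong trig function.
The step shows: θ**3*sin(θ) - 9*θ**2*cos(θ) - 18*θ*cos(θ) + 6*cos(θ)
The correct value should be: θ**3*sin(θ) - 9*θ**2*cos(θ) - 18*θ*sin(θ) + 6*cos(θ)

Explanation: sin(θ) was incorrectly written as cos(θ): the term -18*θ*sin(θ) was incorrectly written as -18*θ*cos(θ)
The later steps are derived from this incorrect expression, so the error originates in Step 4.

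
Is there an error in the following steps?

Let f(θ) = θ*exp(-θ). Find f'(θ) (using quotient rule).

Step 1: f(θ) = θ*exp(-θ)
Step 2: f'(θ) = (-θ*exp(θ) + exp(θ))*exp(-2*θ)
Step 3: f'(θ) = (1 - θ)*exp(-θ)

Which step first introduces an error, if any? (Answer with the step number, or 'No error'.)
No error

All steps in this derivation are correct.
The final answer f'(θ) = (1 - θ)*exp(-θ) is valid.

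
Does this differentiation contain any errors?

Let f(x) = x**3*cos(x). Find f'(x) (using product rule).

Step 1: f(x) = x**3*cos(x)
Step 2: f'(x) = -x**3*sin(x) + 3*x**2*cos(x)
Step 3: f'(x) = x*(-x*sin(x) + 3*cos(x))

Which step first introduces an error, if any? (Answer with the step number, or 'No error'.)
Step 3

Step 3 is incorrect due to a wrong exponent.
The step shows: x*(-x*sin(x) + 3*cos(x))
The correct value should be: x**2*(-x*sin(x) + 3*cos(x))

Explanation: The exponent 2 on x was incorrectly written as 1: the term x**2*(-x*sin(x) + 3*cos(x)) was incorrectly written as x*(-x*sin(x) + 3*cos(x))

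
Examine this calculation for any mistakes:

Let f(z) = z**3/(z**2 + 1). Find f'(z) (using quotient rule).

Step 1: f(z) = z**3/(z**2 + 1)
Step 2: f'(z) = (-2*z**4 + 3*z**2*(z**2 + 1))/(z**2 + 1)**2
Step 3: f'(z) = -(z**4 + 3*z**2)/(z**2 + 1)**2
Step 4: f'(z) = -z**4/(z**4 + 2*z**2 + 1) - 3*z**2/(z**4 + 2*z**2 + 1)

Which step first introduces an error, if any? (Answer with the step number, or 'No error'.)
Step 3

Step 3 is incorrect due to a sign flip.
The step shows: -(z**4 + 3*z**2)/(z**2 + 1)**2
The correct value should be: (z**4 + 3*z**2)/(z**2 + 1)**2

Explanation: The sign of the whole expression was flipped: the term (z**4 + 3*z**2)/(z**2 + 1)**2 was incorrectly written as -(z**4 + 3*z**2)/(z**2 + 1)**2
The later steps are derived from this incorrect expression, so the error originates in Step 3.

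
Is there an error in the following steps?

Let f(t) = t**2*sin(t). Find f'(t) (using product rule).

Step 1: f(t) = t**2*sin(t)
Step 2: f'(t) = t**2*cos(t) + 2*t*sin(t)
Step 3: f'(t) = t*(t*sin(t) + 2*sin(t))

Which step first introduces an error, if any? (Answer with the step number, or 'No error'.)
Step 3

Step 3 is incorrect due to a wrong trig function.
The step shows: t*(t*sin(t) + 2*sin(t))
The correct value should be: t*(t*cos(t) + 2*sin(t))

Explanation: cos(t) was incorrectly written as sin(t): the term t*(t*cos(t) + 2*sin(t)) was incorrectly written as t*(t*sin(t) + 2*sin(t))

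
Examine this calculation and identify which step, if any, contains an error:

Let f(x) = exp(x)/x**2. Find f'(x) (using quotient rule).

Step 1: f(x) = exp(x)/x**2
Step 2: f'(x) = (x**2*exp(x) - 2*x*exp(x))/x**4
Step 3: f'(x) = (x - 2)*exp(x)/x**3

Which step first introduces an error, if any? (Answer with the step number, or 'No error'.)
No error

All steps in this derivation are correct.
The final answer f'(x) = (x - 2)*exp(x)/x**3 is valid.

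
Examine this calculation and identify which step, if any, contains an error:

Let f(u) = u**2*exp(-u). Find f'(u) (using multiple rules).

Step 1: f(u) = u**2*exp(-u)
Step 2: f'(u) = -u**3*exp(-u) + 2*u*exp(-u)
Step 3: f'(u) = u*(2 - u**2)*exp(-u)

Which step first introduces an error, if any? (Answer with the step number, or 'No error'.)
Step 2

Step 2 is incorrect due to a wrong exponent.
The step shows: -u**3*exp(-u) + 2*u*exp(-u)
The correct value should be: -u**2*exp(-u) + 2*u*exp(-u)

Explanation: The exponent 2 on u was incorrectly written as 3: the term -u**2*exp(-u) was incorrectly written as -u**3*exp(-u)
The later steps are derived from this incorrect expression, so the error originates in Step 2.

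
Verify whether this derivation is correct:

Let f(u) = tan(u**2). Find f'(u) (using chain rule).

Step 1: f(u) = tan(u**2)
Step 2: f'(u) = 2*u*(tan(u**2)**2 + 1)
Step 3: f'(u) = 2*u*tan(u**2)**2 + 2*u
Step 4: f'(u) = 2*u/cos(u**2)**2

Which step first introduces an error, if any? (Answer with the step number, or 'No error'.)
No error

All steps in this derivation are correct.
The final answer f'(u) = 2*u/cos(u**2)**2 is valid.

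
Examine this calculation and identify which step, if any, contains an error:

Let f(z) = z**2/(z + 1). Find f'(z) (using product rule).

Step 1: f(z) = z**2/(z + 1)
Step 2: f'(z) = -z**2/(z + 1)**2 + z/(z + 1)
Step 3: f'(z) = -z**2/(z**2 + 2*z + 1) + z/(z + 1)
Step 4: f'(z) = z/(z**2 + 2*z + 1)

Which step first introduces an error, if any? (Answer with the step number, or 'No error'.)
Step 2

Step 2 is incorrect due to a wrong coefficient.
The step shows: -z**2/(z + 1)**2 + z/(z + 1)
The correct value should be: -z**2/(z + 1)**2 + 2*z/(z + 1)

Explanation: The coefficient 2 was incorrectly written as 1: the term 2*z/(z + 1) was incorrectly written as z/(z + 1)
The later steps are derived from this incorrect expression, so the error originates in Step 2.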